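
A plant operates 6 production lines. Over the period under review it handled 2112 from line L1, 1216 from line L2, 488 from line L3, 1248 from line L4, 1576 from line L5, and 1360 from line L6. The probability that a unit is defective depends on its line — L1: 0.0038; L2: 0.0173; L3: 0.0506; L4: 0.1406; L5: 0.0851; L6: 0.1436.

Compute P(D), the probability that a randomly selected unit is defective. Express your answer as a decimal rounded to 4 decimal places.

Total: 2112 + 1216 + 488 + 1248 + 1576 + 1360 = 8000.
P(L1) = 2112/8000 = 0.264. P(L2) = 1216/8000 = 0.152. P(L3) = 488/8000 = 0.061. P(L4) = 1248/8000 = 0.156. P(L5) = 1576/8000 = 0.197. P(L6) = 1360/8000 = 0.17.
P(D) = P(D|L1)·P(L1) + P(D|L2)·P(L2) + P(D|L3)·P(L3) + P(D|L4)·P(L4) + P(D|L5)·P(L5) + P(D|L6)·P(L6)
      = 0.0038·0.264 + 0.0173·0.152 + 0.0506·0.061 + 0.1406·0.156 + 0.0851·0.197 + 0.1436·0.17
      = 0.0010032 + 0.0026296 + 0.0030866 + 0.0219336 + 0.0167647 + 0.024412 = 0.0698297

P(D) ≈ 0.0698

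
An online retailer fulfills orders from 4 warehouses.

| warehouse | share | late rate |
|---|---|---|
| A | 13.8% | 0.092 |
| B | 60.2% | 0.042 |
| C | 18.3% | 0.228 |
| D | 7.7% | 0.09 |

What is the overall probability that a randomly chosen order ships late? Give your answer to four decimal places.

P(L) ≈ 0.0866

Using total probability over the partition,
P(L) = P(L|A)·P(A) + P(L|B)·P(B) + P(L|C)·P(C) + P(L|D)·P(D)
      = 0.092·0.138 + 0.042·0.602 + 0.228·0.183 + 0.09·0.077
      = 0.012696 + 0.025284 + 0.041724 + 0.00693 = 0.086634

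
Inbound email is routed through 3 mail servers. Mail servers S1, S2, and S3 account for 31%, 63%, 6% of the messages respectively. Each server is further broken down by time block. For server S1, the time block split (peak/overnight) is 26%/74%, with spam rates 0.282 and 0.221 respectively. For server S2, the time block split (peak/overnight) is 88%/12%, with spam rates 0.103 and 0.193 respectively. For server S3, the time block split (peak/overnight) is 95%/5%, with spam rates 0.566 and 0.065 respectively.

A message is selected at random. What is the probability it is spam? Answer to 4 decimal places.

0.1776

P(S|S1) = 0.26·0.282 + 0.74·0.221 = 0.07332 + 0.16354 = 0.23686
P(S|S2) = 0.88·0.103 + 0.12·0.193 = 0.09064 + 0.02316 = 0.1138
P(S|S3) = 0.95·0.566 + 0.05·0.065 = 0.5377 + 0.00325 = 0.54095
Then overall,
P(S) = 0.31·0.23686 + 0.63·0.1138 + 0.06·0.54095
      = 0.0734266 + 0.071694 + 0.032457 = 0.1775776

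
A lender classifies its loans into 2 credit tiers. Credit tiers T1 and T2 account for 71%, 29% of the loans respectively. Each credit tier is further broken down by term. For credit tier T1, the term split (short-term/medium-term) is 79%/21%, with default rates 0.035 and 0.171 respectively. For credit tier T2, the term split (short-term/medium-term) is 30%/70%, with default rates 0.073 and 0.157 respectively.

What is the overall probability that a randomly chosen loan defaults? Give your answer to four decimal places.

P(D) ≈ 0.0833

P(D|T1) = 0.79·0.035 + 0.21·0.171 = 0.02765 + 0.03591 = 0.06356
P(D|T2) = 0.3·0.073 + 0.7·0.157 = 0.0219 + 0.1099 = 0.1318
By total probability over the outer partition,
P(D) = 0.71·0.06356 + 0.29·0.1318
      = 0.0451276 + 0.038222 = 0.0833496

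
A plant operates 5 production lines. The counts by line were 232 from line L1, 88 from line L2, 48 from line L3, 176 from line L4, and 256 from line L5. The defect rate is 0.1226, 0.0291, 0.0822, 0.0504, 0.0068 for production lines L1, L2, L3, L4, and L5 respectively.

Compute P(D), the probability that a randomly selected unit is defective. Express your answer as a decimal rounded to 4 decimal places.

Total: 232 + 88 + 48 + 176 + 256 = 800.
P(L1) = 232/800 = 0.29. P(L2) = 88/800 = 0.11. P(L3) = 48/800 = 0.06. P(L4) = 176/800 = 0.22. P(L5) = 256/800 = 0.32.
P(D) = P(D|L1)·P(L1) + P(D|L2)·P(L2) + P(D|L3)·P(L3) + P(D|L4)·P(L4) + P(D|L5)·P(L5)
      = 0.1226·0.29 + 0.0291·0.11 + 0.0822·0.06 + 0.0504·0.22 + 0.0068·0.32
      = 0.035554 + 0.003201 + 0.004932 + 0.011088 + 0.002176 = 0.056951

P(D) ≈ 0.0570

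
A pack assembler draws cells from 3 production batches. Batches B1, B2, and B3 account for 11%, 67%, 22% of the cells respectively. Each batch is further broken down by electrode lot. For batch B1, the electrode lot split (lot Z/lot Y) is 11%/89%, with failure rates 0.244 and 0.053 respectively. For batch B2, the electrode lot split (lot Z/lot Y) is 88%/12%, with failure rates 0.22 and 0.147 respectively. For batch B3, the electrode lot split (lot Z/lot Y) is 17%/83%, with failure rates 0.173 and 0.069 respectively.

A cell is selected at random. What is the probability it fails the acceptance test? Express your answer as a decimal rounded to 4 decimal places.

P(F|B1) = 0.11·0.244 + 0.89·0.053 = 0.02684 + 0.04717 = 0.07401
P(F|B2) = 0.88·0.22 + 0.12·0.147 = 0.1936 + 0.01764 = 0.21124
P(F|B3) = 0.17·0.173 + 0.83·0.069 = 0.02941 + 0.05727 = 0.08668
By total probability over the outer partition,
P(F) = 0.11·0.07401 + 0.67·0.21124 + 0.22·0.08668
      = 0.0081411 + 0.1415308 + 0.0190696 = 0.1687415

P(F) ≈ 0.1687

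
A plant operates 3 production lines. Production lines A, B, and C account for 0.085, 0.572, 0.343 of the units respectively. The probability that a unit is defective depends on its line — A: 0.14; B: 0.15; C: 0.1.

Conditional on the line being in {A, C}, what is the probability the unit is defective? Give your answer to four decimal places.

P(D|S) ≈ 0.1079

Let S = {A, C}.
P(S) = 0.085 + 0.343 = 0.428.
P(D ∩ S) = 0.14·0.085 + 0.1·0.343 = 0.0119 + 0.0343 = 0.0462.
P(D | S) = 0.0462 / 0.428 = 0.107944…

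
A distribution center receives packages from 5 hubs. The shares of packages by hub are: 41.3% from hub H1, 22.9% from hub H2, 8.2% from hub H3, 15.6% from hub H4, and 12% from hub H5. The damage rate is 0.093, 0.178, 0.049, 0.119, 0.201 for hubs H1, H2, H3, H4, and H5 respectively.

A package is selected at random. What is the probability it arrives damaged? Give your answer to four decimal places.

P(D) = P(D|H1)·P(H1) + P(D|H2)·P(H2) + P(D|H3)·P(H3) + P(D|H4)·P(H4) + P(D|H5)·P(H5)
      = 0.093·0.413 + 0.178·0.229 + 0.049·0.082 + 0.119·0.156 + 0.201·0.12
      = 0.038409 + 0.040762 + 0.004018 + 0.018564 + 0.02412 = 0.125873

0.1259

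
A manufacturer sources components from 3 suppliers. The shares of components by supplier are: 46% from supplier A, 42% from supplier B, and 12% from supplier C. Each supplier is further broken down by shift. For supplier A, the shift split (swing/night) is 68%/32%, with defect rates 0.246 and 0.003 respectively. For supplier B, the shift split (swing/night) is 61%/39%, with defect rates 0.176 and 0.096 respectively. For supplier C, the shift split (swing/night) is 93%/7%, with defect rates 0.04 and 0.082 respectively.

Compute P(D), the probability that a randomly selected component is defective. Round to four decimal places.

P(D|A) = 0.68·0.246 + 0.32·0.003 = 0.16728 + 0.00096 = 0.16824
P(D|B) = 0.61·0.176 + 0.39·0.096 = 0.10736 + 0.03744 = 0.1448
P(D|C) = 0.93·0.04 + 0.07·0.082 = 0.0372 + 0.00574 = 0.04294
By total probability over the outer partition,
P(D) = 0.46·0.16824 + 0.42·0.1448 + 0.12·0.04294
      = 0.0773904 + 0.060816 + 0.0051528 = 0.1433592

0.1434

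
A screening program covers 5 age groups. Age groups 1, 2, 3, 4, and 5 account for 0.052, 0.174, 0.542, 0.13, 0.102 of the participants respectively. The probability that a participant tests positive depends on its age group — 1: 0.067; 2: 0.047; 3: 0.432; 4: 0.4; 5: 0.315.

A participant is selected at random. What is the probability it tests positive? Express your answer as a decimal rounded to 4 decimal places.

P(T) = P(T|1)·P(1) + P(T|2)·P(2) + P(T|3)·P(3) + P(T|4)·P(4) + P(T|5)·P(5)
      = 0.067·0.052 + 0.047·0.174 + 0.432·0.542 + 0.4·0.13 + 0.315·0.102
      = 0.003484 + 0.008178 + 0.234144 + 0.052 + 0.03213 = 0.329936

P(T) ≈ 0.3299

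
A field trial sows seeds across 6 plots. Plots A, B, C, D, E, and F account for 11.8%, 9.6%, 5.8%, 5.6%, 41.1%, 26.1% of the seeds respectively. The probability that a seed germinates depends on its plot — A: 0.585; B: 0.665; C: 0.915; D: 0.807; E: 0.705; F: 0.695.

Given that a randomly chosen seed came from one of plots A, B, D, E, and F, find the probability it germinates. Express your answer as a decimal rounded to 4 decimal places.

0.6892

Let S = {A, B, D, E, F}.
P(S) = 0.118 + 0.096 + 0.056 + 0.411 + 0.261 = 0.942.
P(G ∩ S) = 0.585·0.118 + 0.665·0.096 + 0.807·0.056 + 0.705·0.411 + 0.695·0.261 = 0.06903 + 0.06384 + 0.045192 + 0.289755 + 0.181395 = 0.649212.
P(G | S) = 0.649212 / 0.942 = 0.689185…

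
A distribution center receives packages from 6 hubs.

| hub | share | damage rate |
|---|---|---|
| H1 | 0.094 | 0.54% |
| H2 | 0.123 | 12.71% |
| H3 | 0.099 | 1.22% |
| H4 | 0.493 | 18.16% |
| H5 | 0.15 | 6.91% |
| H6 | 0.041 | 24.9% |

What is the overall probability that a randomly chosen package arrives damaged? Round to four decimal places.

P(D) = P(D|H1)·P(H1) + P(D|H2)·P(H2) + P(D|H3)·P(H3) + P(D|H4)·P(H4) + P(D|H5)·P(H5) + P(D|H6)·P(H6)
      = 0.0054·0.094 + 0.1271·0.123 + 0.0122·0.099 + 0.1816·0.493 + 0.0691·0.15 + 0.249·0.041
      = 0.0005076 + 0.0156333 + 0.0012078 + 0.0895288 + 0.010365 + 0.010209 = 0.1274515

P(D) ≈ 0.1275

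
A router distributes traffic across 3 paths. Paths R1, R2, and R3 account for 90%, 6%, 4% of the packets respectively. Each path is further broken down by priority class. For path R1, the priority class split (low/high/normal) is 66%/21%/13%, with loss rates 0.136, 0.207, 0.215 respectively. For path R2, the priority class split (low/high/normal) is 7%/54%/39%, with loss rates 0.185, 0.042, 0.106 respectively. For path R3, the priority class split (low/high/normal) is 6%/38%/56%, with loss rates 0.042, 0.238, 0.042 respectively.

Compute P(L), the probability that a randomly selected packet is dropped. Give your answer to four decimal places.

P(L|R1) = 0.66·0.136 + 0.21·0.207 + 0.13·0.215 = 0.08976 + 0.04347 + 0.02795 = 0.16118
P(L|R2) = 0.07·0.185 + 0.54·0.042 + 0.39·0.106 = 0.01295 + 0.02268 + 0.04134 = 0.07697
P(L|R3) = 0.06·0.042 + 0.38·0.238 + 0.56·0.042 = 0.00252 + 0.09044 + 0.02352 = 0.11648
By total probability over the outer partition,
P(L) = 0.9·0.16118 + 0.06·0.07697 + 0.04·0.11648
      = 0.145062 + 0.0046182 + 0.0046592 = 0.1543394

P(L) ≈ 0.1543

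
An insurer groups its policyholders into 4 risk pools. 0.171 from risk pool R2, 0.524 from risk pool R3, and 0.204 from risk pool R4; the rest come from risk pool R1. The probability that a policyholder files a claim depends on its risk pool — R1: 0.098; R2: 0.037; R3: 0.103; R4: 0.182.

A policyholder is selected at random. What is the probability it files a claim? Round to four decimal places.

P(C) ≈ 0.1073

P(R1) = 1 − (0.171 + 0.524 + 0.204) = 0.101.
P(C) = P(C|R1)·P(R1) + P(C|R2)·P(R2) + P(C|R3)·P(R3) + P(C|R4)·P(R4)
      = 0.098·0.101 + 0.037·0.171 + 0.103·0.524 + 0.182·0.204
      = 0.009898 + 0.006327 + 0.053972 + 0.037128 = 0.107325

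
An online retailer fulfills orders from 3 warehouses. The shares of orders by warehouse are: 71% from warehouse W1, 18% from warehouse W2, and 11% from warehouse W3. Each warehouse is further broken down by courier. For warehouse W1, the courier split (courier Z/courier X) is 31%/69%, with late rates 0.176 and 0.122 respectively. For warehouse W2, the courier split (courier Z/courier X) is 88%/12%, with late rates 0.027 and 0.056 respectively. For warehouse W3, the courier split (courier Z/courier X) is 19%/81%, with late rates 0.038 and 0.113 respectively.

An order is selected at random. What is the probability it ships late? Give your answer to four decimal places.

0.1149

P(L|W1) = 0.31·0.176 + 0.69·0.122 = 0.05456 + 0.08418 = 0.13874
P(L|W2) = 0.88·0.027 + 0.12·0.056 = 0.02376 + 0.00672 = 0.03048
P(L|W3) = 0.19·0.038 + 0.81·0.113 = 0.00722 + 0.09153 = 0.09875
Then overall,
P(L) = 0.71·0.13874 + 0.18·0.03048 + 0.11·0.09875
      = 0.0985054 + 0.0054864 + 0.0108625 = 0.1148543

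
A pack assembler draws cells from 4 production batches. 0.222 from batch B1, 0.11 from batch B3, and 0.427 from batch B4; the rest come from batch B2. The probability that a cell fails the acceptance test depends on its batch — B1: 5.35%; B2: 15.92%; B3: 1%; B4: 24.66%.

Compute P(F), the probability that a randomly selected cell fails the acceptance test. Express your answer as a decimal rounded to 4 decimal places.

P(B2) = 1 − (0.222 + 0.11 + 0.427) = 0.241.
Summing over the partition,
P(F) = P(F|B1)·P(B1) + P(F|B2)·P(B2) + P(F|B3)·P(B3) + P(F|B4)·P(B4)
      = 0.0535·0.222 + 0.1592·0.241 + 0.01·0.11 + 0.2466·0.427
      = 0.011877 + 0.0383672 + 0.0011 + 0.1052982 = 0.1566424

0.1566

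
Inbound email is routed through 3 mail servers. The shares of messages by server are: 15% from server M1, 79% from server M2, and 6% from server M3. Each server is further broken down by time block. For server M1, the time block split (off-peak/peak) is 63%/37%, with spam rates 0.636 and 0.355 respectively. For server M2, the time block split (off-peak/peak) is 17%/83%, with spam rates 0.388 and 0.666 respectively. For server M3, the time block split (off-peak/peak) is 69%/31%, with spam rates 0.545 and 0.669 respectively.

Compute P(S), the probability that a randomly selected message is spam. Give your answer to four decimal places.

P(S|M1) = 0.63·0.636 + 0.37·0.355 = 0.40068 + 0.13135 = 0.53203
P(S|M2) = 0.17·0.388 + 0.83·0.666 = 0.06596 + 0.55278 = 0.61874
P(S|M3) = 0.69·0.545 + 0.31·0.669 = 0.37605 + 0.20739 = 0.58344
Then overall,
P(S) = 0.15·0.53203 + 0.79·0.61874 + 0.06·0.58344
      = 0.0798045 + 0.4888046 + 0.0350064 = 0.6036155

0.6036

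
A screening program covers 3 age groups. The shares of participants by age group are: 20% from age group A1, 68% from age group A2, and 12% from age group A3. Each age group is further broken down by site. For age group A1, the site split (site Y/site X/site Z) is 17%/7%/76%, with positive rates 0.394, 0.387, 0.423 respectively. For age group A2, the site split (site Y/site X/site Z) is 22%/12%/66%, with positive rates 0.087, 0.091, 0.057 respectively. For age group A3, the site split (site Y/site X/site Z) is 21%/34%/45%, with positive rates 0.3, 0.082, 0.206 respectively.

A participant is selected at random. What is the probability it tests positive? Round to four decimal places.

P(T|A1) = 0.17·0.394 + 0.07·0.387 + 0.76·0.423 = 0.06698 + 0.02709 + 0.32148 = 0.41555
P(T|A2) = 0.22·0.087 + 0.12·0.091 + 0.66·0.057 = 0.01914 + 0.01092 + 0.03762 = 0.06768
P(T|A3) = 0.21·0.3 + 0.34·0.082 + 0.45·0.206 = 0.063 + 0.02788 + 0.0927 = 0.18358
Then overall,
P(T) = 0.2·0.41555 + 0.68·0.06768 + 0.12·0.18358
      = 0.08311 + 0.0460224 + 0.0220296 = 0.151162

P(T) ≈ 0.1512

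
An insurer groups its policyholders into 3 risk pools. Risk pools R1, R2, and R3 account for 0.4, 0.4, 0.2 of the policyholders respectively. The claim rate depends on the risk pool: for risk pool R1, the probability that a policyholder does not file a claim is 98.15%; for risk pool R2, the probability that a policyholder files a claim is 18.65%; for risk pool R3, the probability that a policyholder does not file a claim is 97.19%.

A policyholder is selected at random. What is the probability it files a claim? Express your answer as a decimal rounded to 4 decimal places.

P(C|R1) = 1 − 0.9815 = 0.0185.
P(C|R3) = 1 − 0.9719 = 0.0281.
Summing over the partition,
P(C) = P(C|R1)·P(R1) + P(C|R2)·P(R2) + P(C|R3)·P(R3)
      = 0.0185·0.4 + 0.1865·0.4 + 0.0281·0.2
      = 0.0074 + 0.0746 + 0.00562 = 0.08762

P(C) ≈ 0.0876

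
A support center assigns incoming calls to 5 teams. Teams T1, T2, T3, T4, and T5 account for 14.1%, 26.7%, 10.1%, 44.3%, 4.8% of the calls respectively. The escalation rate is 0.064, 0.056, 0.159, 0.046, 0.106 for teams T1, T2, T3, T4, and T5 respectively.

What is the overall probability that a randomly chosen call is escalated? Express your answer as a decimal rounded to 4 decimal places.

P(E) ≈ 0.0655

Using total probability over the partition,
P(E) = P(E|T1)·P(T1) + P(E|T2)·P(T2) + P(E|T3)·P(T3) + P(E|T4)·P(T4) + P(E|T5)·P(T5)
      = 0.064·0.141 + 0.056·0.267 + 0.159·0.101 + 0.046·0.443 + 0.106·0.048
      = 0.009024 + 0.014952 + 0.016059 + 0.020378 + 0.005088 = 0.065501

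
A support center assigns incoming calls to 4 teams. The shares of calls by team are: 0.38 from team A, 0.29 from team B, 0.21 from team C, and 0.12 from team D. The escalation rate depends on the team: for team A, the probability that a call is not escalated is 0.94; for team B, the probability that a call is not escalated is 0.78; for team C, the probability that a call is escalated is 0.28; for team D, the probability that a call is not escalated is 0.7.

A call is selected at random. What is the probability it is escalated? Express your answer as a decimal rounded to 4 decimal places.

P(E|A) = 1 − 0.94 = 0.06.
P(E|B) = 1 − 0.78 = 0.22.
P(E|D) = 1 − 0.7 = 0.3.
Summing over the partition,
P(E) = P(E|A)·P(A) + P(E|B)·P(B) + P(E|C)·P(C) + P(E|D)·P(D)
      = 0.06·0.38 + 0.22·0.29 + 0.28·0.21 + 0.3·0.12
      = 0.0228 + 0.0638 + 0.0588 + 0.036 = 0.1814

0.1814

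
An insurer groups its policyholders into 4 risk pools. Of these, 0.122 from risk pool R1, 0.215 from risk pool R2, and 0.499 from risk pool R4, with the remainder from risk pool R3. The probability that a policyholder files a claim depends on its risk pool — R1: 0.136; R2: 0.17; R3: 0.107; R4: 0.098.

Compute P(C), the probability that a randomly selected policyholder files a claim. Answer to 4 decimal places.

P(R3) = 1 − (0.122 + 0.215 + 0.499) = 0.164.
Using total probability over the partition,
P(C) = P(C|R1)·P(R1) + P(C|R2)·P(R2) + P(C|R3)·P(R3) + P(C|R4)·P(R4)
      = 0.136·0.122 + 0.17·0.215 + 0.107·0.164 + 0.098·0.499
      = 0.016592 + 0.03655 + 0.017548 + 0.048902 = 0.119592

P(C) ≈ 0.1196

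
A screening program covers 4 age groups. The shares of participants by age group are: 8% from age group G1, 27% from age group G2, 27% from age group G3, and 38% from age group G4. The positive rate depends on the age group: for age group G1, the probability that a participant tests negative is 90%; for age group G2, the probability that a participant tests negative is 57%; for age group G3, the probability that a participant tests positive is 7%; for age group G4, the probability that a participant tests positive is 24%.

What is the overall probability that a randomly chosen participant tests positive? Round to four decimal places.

0.2342

P(T|G1) = 1 − 0.9 = 0.1.
P(T|G2) = 1 − 0.57 = 0.43.
Using total probability over the partition,
P(T) = P(T|G1)·P(G1) + P(T|G2)·P(G2) + P(T|G3)·P(G3) + P(T|G4)·P(G4)
      = 0.1·0.08 + 0.43·0.27 + 0.07·0.27 + 0.24·0.38
      = 0.008 + 0.1161 + 0.0189 + 0.0912 = 0.2342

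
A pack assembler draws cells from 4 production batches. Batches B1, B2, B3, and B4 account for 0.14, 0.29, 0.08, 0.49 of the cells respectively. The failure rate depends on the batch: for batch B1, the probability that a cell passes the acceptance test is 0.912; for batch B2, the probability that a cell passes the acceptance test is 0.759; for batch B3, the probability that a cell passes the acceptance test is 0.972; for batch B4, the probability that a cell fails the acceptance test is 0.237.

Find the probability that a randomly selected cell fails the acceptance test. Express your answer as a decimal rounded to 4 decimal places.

P(F) ≈ 0.2006

P(F|B1) = 1 − 0.912 = 0.088.
P(F|B2) = 1 − 0.759 = 0.241.
P(F|B3) = 1 − 0.972 = 0.028.
P(F) = P(F|B1)·P(B1) + P(F|B2)·P(B2) + P(F|B3)·P(B3) + P(F|B4)·P(B4)
      = 0.088·0.14 + 0.241·0.29 + 0.028·0.08 + 0.237·0.49
      = 0.01232 + 0.06989 + 0.00224 + 0.11613 = 0.20058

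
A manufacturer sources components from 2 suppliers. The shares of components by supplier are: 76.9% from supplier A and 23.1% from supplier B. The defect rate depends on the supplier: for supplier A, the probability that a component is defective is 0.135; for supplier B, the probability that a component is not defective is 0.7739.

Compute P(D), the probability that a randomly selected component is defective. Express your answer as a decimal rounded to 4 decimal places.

P(D|B) = 1 − 0.7739 = 0.2261.
P(D) = P(D|A)·P(A) + P(D|B)·P(B)
      = 0.135·0.769 + 0.2261·0.231
      = 0.103815 + 0.0522291 = 0.1560441

0.1560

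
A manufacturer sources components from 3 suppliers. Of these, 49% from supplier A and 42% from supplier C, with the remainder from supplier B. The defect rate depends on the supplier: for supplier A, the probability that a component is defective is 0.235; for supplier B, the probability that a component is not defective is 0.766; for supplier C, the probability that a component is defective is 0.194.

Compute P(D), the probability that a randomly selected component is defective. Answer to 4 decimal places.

P(D) ≈ 0.2177

P(B) = 1 − (0.49 + 0.42) = 0.09.
P(D|B) = 1 − 0.766 = 0.234.
P(D) = P(D|A)·P(A) + P(D|B)·P(B) + P(D|C)·P(C)
      = 0.235·0.49 + 0.234·0.09 + 0.194·0.42
      = 0.11515 + 0.02106 + 0.08148 = 0.21769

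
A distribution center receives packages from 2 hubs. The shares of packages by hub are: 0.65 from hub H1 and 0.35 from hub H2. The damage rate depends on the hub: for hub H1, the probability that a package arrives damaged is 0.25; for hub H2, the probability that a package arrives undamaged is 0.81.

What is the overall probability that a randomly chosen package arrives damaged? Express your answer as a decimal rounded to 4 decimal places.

0.2290

P(D|H2) = 1 − 0.81 = 0.19.
Summing over the partition,
P(D) = P(D|H1)·P(H1) + P(D|H2)·P(H2)
      = 0.25·0.65 + 0.19·0.35
      = 0.1625 + 0.0665 = 0.229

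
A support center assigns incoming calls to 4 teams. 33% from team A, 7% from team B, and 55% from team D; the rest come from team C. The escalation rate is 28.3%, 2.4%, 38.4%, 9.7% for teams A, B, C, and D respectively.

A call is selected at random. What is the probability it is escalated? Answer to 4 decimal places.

P(C) = 1 − (0.33 + 0.07 + 0.55) = 0.05.
P(E) = P(E|A)·P(A) + P(E|B)·P(B) + P(E|C)·P(C) + P(E|D)·P(D)
      = 0.283·0.33 + 0.024·0.07 + 0.384·0.05 + 0.097·0.55
      = 0.09339 + 0.00168 + 0.0192 + 0.05335 = 0.16762

0.1676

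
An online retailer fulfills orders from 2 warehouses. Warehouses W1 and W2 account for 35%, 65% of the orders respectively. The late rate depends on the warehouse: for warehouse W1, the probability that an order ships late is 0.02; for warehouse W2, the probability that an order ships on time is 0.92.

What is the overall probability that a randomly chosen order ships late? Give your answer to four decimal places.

P(L) ≈ 0.0590

P(L|W2) = 1 − 0.92 = 0.08.
P(L) = P(L|W1)·P(W1) + P(L|W2)·P(W2)
      = 0.02·0.35 + 0.08·0.65
      = 0.007 + 0.052 = 0.059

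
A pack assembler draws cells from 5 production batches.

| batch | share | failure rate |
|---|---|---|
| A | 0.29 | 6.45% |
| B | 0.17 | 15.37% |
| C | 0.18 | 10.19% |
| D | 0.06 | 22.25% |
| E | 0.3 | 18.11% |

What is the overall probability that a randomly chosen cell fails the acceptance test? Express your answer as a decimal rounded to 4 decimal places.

P(F) = P(F|A)·P(A) + P(F|B)·P(B) + P(F|C)·P(C) + P(F|D)·P(D) + P(F|E)·P(E)
      = 0.0645·0.29 + 0.1537·0.17 + 0.1019·0.18 + 0.2225·0.06 + 0.1811·0.3
      = 0.018705 + 0.026129 + 0.018342 + 0.01335 + 0.05433 = 0.130856

0.1309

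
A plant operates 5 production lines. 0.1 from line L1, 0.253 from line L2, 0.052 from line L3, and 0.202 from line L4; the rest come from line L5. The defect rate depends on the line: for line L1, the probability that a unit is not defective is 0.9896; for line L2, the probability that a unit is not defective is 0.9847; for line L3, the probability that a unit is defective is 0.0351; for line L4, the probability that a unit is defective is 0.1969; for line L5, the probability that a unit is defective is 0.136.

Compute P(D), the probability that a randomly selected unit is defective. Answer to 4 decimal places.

0.1000

P(L5) = 1 − (0.1 + 0.253 + 0.052 + 0.202) = 0.393.
P(D|L1) = 1 − 0.9896 = 0.0104.
P(D|L2) = 1 − 0.9847 = 0.0153.
P(D) = P(D|L1)·P(L1) + P(D|L2)·P(L2) + P(D|L3)·P(L3) + P(D|L4)·P(L4) + P(D|L5)·P(L5)
      = 0.0104·0.1 + 0.0153·0.253 + 0.0351·0.052 + 0.1969·0.202 + 0.136·0.393
      = 0.00104 + 0.0038709 + 0.0018252 + 0.0397738 + 0.053448 = 0.0999579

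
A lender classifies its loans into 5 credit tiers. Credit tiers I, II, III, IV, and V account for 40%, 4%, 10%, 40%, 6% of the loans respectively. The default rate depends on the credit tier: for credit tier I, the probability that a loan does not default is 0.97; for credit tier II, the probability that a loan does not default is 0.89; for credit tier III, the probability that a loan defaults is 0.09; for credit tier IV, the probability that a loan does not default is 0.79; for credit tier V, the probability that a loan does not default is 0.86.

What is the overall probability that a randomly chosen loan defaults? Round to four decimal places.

P(D|I) = 1 − 0.97 = 0.03.
P(D|II) = 1 − 0.89 = 0.11.
P(D|IV) = 1 − 0.79 = 0.21.
P(D|V) = 1 − 0.86 = 0.14.
By the law of total probability,
P(D) = P(D|I)·P(I) + P(D|II)·P(II) + P(D|III)·P(III) + P(D|IV)·P(IV) + P(D|V)·P(V)
      = 0.03·0.4 + 0.11·0.04 + 0.09·0.1 + 0.21·0.4 + 0.14·0.06
      = 0.012 + 0.0044 + 0.009 + 0.084 + 0.0084 = 0.1178

P(D) ≈ 0.1178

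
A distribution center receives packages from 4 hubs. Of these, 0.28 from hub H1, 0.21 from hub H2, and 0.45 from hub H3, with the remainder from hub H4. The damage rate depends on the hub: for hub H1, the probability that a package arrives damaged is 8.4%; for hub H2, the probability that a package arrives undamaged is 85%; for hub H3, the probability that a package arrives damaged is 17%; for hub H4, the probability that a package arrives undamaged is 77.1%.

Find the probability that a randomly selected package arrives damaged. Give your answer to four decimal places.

0.1453

P(H4) = 1 − (0.28 + 0.21 + 0.45) = 0.06.
P(D|H2) = 1 − 0.85 = 0.15.
P(D|H4) = 1 − 0.771 = 0.229.
P(D) = P(D|H1)·P(H1) + P(D|H2)·P(H2) + P(D|H3)·P(H3) + P(D|H4)·P(H4)
      = 0.084·0.28 + 0.15·0.21 + 0.17·0.45 + 0.229·0.06
      = 0.02352 + 0.0315 + 0.0765 + 0.01374 = 0.14526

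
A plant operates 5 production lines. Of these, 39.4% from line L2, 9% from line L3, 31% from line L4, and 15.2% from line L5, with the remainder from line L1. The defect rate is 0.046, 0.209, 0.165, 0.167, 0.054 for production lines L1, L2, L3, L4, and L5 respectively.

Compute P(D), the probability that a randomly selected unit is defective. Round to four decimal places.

P(L1) = 1 − (0.394 + 0.09 + 0.31 + 0.152) = 0.054.
P(D) = P(D|L1)·P(L1) + P(D|L2)·P(L2) + P(D|L3)·P(L3) + P(D|L4)·P(L4) + P(D|L5)·P(L5)
      = 0.046·0.054 + 0.209·0.394 + 0.165·0.09 + 0.167·0.31 + 0.054·0.152
      = 0.002484 + 0.082346 + 0.01485 + 0.05177 + 0.008208 = 0.159658

P(D) ≈ 0.1597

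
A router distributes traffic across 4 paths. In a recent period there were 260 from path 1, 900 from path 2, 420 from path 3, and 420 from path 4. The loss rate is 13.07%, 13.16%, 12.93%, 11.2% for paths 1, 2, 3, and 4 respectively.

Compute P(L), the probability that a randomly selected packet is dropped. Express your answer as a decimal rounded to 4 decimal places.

Total: 260 + 900 + 420 + 420 = 2000.
P(1) = 260/2000 = 0.13. P(2) = 900/2000 = 0.45. P(3) = 420/2000 = 0.21. P(4) = 420/2000 = 0.21.
P(L) = P(L|1)·P(1) + P(L|2)·P(2) + P(L|3)·P(3) + P(L|4)·P(4)
      = 0.1307·0.13 + 0.1316·0.45 + 0.1293·0.21 + 0.112·0.21
      = 0.016991 + 0.05922 + 0.027153 + 0.02352 = 0.126884

P(L) ≈ 0.1269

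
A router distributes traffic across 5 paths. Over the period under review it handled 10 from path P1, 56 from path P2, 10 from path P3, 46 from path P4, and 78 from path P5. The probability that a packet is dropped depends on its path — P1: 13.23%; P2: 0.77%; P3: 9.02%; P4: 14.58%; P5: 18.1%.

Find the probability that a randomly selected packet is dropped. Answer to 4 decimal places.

Total: 10 + 56 + 10 + 46 + 78 = 200.
P(P1) = 10/200 = 0.05. P(P2) = 56/200 = 0.28. P(P3) = 10/200 = 0.05. P(P4) = 46/200 = 0.23. P(P5) = 78/200 = 0.39.
P(L) = P(L|P1)·P(P1) + P(L|P2)·P(P2) + P(L|P3)·P(P3) + P(L|P4)·P(P4) + P(L|P5)·P(P5)
      = 0.1323·0.05 + 0.0077·0.28 + 0.0902·0.05 + 0.1458·0.23 + 0.181·0.39
      = 0.006615 + 0.002156 + 0.00451 + 0.033534 + 0.07059 = 0.117405

0.1174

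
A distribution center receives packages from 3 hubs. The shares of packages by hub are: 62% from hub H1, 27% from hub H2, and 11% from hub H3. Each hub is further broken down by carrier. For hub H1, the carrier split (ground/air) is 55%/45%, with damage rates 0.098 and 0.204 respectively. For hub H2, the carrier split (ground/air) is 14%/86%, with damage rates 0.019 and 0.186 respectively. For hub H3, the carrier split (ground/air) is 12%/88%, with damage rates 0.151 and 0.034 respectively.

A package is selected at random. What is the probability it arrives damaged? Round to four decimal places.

0.1395

P(D|H1) = 0.55·0.098 + 0.45·0.204 = 0.0539 + 0.0918 = 0.1457
P(D|H2) = 0.14·0.019 + 0.86·0.186 = 0.00266 + 0.15996 = 0.16262
P(D|H3) = 0.12·0.151 + 0.88·0.034 = 0.01812 + 0.02992 = 0.04804
Then overall,
P(D) = 0.62·0.1457 + 0.27·0.16262 + 0.11·0.04804
      = 0.090334 + 0.0439074 + 0.0052844 = 0.1395258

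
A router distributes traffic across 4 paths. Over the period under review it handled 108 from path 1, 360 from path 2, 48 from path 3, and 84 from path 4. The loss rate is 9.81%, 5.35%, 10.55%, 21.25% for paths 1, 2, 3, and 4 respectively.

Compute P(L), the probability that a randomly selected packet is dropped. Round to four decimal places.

Total: 108 + 360 + 48 + 84 = 600.
P(1) = 108/600 = 0.18. P(2) = 360/600 = 0.6. P(3) = 48/600 = 0.08. P(4) = 84/600 = 0.14.
P(L) = P(L|1)·P(1) + P(L|2)·P(2) + P(L|3)·P(3) + P(L|4)·P(4)
      = 0.0981·0.18 + 0.0535·0.6 + 0.1055·0.08 + 0.2125·0.14
      = 0.017658 + 0.0321 + 0.00844 + 0.02975 = 0.087948

P(L) ≈ 0.0879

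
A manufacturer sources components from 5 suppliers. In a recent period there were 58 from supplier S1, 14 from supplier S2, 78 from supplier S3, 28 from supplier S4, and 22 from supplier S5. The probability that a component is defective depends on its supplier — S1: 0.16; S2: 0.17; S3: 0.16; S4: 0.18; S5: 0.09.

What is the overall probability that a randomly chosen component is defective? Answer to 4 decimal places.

Total: 58 + 14 + 78 + 28 + 22 = 200.
P(S1) = 58/200 = 0.29. P(S2) = 14/200 = 0.07. P(S3) = 78/200 = 0.39. P(S4) = 28/200 = 0.14. P(S5) = 22/200 = 0.11.
P(D) = P(D|S1)·P(S1) + P(D|S2)·P(S2) + P(D|S3)·P(S3) + P(D|S4)·P(S4) + P(D|S5)·P(S5)
      = 0.16·0.29 + 0.17·0.07 + 0.16·0.39 + 0.18·0.14 + 0.09·0.11
      = 0.0464 + 0.0119 + 0.0624 + 0.0252 + 0.0099 = 0.1558

0.1558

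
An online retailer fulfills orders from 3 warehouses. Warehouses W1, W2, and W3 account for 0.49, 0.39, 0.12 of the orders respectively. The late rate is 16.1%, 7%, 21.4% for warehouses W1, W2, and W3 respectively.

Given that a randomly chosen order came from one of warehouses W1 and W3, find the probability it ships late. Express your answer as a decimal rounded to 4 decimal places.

Let S = {W1, W3}.
P(S) = 0.49 + 0.12 = 0.61.
P(L ∩ S) = 0.161·0.49 + 0.214·0.12 = 0.07889 + 0.02568 = 0.10457.
P(L | S) = 0.10457 / 0.61 = 0.171426…

P(L|S) ≈ 0.1714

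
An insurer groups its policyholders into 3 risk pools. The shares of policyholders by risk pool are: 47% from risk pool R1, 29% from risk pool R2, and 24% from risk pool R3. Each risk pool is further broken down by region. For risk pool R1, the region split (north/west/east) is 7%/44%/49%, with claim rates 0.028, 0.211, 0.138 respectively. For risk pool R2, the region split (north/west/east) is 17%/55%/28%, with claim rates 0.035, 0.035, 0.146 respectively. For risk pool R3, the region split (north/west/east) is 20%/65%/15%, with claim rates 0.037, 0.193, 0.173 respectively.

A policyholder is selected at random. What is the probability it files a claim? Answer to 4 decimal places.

P(C|R1) = 0.07·0.028 + 0.44·0.211 + 0.49·0.138 = 0.00196 + 0.09284 + 0.06762 = 0.16242
P(C|R2) = 0.17·0.035 + 0.55·0.035 + 0.28·0.146 = 0.00595 + 0.01925 + 0.04088 = 0.06608
P(C|R3) = 0.2·0.037 + 0.65·0.193 + 0.15·0.173 = 0.0074 + 0.12545 + 0.02595 = 0.1588
Then overall,
P(C) = 0.47·0.16242 + 0.29·0.06608 + 0.24·0.1588
      = 0.0763374 + 0.0191632 + 0.038112 = 0.1336126

P(C) ≈ 0.1336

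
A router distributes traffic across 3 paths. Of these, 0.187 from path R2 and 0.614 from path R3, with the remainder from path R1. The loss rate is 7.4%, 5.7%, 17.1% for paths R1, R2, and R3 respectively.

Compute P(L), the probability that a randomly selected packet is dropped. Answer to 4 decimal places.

P(R1) = 1 − (0.187 + 0.614) = 0.199.
Summing over the partition,
P(L) = P(L|R1)·P(R1) + P(L|R2)·P(R2) + P(L|R3)·P(R3)
      = 0.074·0.199 + 0.057·0.187 + 0.171·0.614
      = 0.014726 + 0.010659 + 0.104994 = 0.130379

P(L) ≈ 0.1304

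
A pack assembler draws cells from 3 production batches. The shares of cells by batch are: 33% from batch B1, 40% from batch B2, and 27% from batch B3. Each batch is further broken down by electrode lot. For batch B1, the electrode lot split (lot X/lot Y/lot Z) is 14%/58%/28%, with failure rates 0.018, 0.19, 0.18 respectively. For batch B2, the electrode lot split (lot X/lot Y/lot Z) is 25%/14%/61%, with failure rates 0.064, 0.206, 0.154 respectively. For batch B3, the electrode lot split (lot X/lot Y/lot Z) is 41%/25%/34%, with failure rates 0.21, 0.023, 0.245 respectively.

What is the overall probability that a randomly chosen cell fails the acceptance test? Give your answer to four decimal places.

P(F|B1) = 0.14·0.018 + 0.58·0.19 + 0.28·0.18 = 0.00252 + 0.1102 + 0.0504 = 0.16312
P(F|B2) = 0.25·0.064 + 0.14·0.206 + 0.61·0.154 = 0.016 + 0.02884 + 0.09394 = 0.13878
P(F|B3) = 0.41·0.21 + 0.25·0.023 + 0.34·0.245 = 0.0861 + 0.00575 + 0.0833 = 0.17515
By total probability over the outer partition,
P(F) = 0.33·0.16312 + 0.4·0.13878 + 0.27·0.17515
      = 0.0538296 + 0.055512 + 0.0472905 = 0.1566321

P(F) ≈ 0.1566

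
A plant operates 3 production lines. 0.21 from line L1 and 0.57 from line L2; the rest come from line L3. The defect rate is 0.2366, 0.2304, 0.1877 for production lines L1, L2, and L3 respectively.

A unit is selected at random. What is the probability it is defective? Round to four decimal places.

P(L3) = 1 − (0.21 + 0.57) = 0.22.
Using total probability over the partition,
P(D) = P(D|L1)·P(L1) + P(D|L2)·P(L2) + P(D|L3)·P(L3)
      = 0.2366·0.21 + 0.2304·0.57 + 0.1877·0.22
      = 0.049686 + 0.131328 + 0.041294 = 0.222308

0.2223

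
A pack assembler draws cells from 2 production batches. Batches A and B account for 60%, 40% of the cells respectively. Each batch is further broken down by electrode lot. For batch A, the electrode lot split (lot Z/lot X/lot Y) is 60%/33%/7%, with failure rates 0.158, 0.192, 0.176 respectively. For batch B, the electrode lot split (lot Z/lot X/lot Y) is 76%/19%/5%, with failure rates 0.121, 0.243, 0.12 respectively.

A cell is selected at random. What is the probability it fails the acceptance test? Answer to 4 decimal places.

P(F|A) = 0.6·0.158 + 0.33·0.192 + 0.07·0.176 = 0.0948 + 0.06336 + 0.01232 = 0.17048
P(F|B) = 0.76·0.121 + 0.19·0.243 + 0.05·0.12 = 0.09196 + 0.04617 + 0.006 = 0.14413
By total probability over the outer partition,
P(F) = 0.6·0.17048 + 0.4·0.14413
      = 0.102288 + 0.057652 = 0.15994

P(F) ≈ 0.1599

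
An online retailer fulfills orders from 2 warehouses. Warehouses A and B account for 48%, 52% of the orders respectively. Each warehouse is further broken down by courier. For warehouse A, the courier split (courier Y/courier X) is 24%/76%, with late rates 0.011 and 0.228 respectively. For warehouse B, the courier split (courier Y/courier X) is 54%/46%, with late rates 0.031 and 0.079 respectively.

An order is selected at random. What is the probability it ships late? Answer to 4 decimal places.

0.1120

P(L|A) = 0.24·0.011 + 0.76·0.228 = 0.00264 + 0.17328 = 0.17592
P(L|B) = 0.54·0.031 + 0.46·0.079 = 0.01674 + 0.03634 = 0.05308
Then overall,
P(L) = 0.48·0.17592 + 0.52·0.05308
      = 0.0844416 + 0.0276016 = 0.1120432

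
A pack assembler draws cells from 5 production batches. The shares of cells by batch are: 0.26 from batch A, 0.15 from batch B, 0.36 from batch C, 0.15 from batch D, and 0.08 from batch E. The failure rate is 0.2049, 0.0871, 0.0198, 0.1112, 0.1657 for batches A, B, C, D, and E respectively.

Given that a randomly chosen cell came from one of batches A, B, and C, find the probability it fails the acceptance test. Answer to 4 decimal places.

Let S = {A, B, C}.
P(S) = 0.26 + 0.15 + 0.36 = 0.77.
P(F ∩ S) = 0.2049·0.26 + 0.0871·0.15 + 0.0198·0.36 = 0.053274 + 0.013065 + 0.007128 = 0.073467.
P(F | S) = 0.073467 / 0.77 = 0.095412…

P(F|S) ≈ 0.0954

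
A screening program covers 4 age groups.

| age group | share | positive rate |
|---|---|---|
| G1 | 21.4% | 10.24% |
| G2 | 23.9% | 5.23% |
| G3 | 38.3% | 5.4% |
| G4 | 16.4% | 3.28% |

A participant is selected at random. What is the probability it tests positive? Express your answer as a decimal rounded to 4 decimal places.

P(T) = P(T|G1)·P(G1) + P(T|G2)·P(G2) + P(T|G3)·P(G3) + P(T|G4)·P(G4)
      = 0.1024·0.214 + 0.0523·0.239 + 0.054·0.383 + 0.0328·0.164
      = 0.0219136 + 0.0124997 + 0.020682 + 0.0053792 = 0.0604745

P(T) ≈ 0.0605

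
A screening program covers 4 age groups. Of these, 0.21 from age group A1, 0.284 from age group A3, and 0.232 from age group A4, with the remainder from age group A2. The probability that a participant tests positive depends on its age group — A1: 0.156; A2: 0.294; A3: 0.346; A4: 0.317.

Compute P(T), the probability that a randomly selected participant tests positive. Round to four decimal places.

P(A2) = 1 − (0.21 + 0.284 + 0.232) = 0.274.
Summing over the partition,
P(T) = P(T|A1)·P(A1) + P(T|A2)·P(A2) + P(T|A3)·P(A3) + P(T|A4)·P(A4)
      = 0.156·0.21 + 0.294·0.274 + 0.346·0.284 + 0.317·0.232
      = 0.03276 + 0.080556 + 0.098264 + 0.073544 = 0.285124

0.2851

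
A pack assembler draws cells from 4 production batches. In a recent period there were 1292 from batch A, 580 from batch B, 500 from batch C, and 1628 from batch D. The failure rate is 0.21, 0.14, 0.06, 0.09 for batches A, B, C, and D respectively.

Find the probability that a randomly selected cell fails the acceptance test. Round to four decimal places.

Total: 1292 + 580 + 500 + 1628 = 4000.
P(A) = 1292/4000 = 0.323. P(B) = 580/4000 = 0.145. P(C) = 500/4000 = 0.125. P(D) = 1628/4000 = 0.407.
P(F) = P(F|A)·P(A) + P(F|B)·P(B) + P(F|C)·P(C) + P(F|D)·P(D)
      = 0.21·0.323 + 0.14·0.145 + 0.06·0.125 + 0.09·0.407
      = 0.06783 + 0.0203 + 0.0075 + 0.03663 = 0.13226

0.1323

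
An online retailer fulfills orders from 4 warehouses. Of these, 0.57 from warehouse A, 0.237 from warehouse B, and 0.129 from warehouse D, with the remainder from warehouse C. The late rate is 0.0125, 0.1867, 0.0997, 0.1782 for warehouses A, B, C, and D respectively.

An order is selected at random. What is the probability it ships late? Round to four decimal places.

P(C) = 1 − (0.57 + 0.237 + 0.129) = 0.064.
By the law of total probability,
P(L) = P(L|A)·P(A) + P(L|B)·P(B) + P(L|C)·P(C) + P(L|D)·P(D)
      = 0.0125·0.57 + 0.1867·0.237 + 0.0997·0.064 + 0.1782·0.129
      = 0.007125 + 0.0442479 + 0.0063808 + 0.0229878 = 0.0807415

P(L) ≈ 0.0807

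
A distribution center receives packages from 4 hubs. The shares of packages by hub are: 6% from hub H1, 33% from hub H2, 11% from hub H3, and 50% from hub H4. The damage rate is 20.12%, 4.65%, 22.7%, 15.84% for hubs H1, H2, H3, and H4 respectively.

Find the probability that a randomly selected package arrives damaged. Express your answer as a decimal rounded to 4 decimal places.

P(D) = P(D|H1)·P(H1) + P(D|H2)·P(H2) + P(D|H3)·P(H3) + P(D|H4)·P(H4)
      = 0.2012·0.06 + 0.0465·0.33 + 0.227·0.11 + 0.1584·0.5
      = 0.012072 + 0.015345 + 0.02497 + 0.0792 = 0.131587

P(D) ≈ 0.1316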